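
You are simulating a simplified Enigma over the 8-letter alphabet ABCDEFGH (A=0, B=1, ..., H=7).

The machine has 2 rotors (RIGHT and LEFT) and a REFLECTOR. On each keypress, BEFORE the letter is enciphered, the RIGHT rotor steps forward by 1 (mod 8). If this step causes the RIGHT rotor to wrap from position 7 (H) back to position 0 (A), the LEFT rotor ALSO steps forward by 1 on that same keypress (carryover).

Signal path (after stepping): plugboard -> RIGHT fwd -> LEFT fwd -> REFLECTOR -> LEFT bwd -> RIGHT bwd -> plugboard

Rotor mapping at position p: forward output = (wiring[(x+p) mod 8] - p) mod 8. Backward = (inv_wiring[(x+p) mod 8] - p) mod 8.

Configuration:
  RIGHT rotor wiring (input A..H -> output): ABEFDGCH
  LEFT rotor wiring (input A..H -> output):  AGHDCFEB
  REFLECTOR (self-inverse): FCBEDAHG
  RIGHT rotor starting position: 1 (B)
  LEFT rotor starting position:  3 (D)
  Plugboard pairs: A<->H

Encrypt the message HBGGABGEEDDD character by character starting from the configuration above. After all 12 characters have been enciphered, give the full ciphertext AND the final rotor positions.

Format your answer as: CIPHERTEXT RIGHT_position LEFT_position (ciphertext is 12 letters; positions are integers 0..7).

Char 1 ('H'): step: R->2, L=3; H->plug->A->R->C->L->C->refl->B->L'->D->R'->B->plug->B
Char 2 ('B'): step: R->3, L=3; B->plug->B->R->A->L->A->refl->F->L'->F->R'->F->plug->F
Char 3 ('G'): step: R->4, L=3; G->plug->G->R->A->L->A->refl->F->L'->F->R'->F->plug->F
Char 4 ('G'): step: R->5, L=3; G->plug->G->R->A->L->A->refl->F->L'->F->R'->B->plug->B
Char 5 ('A'): step: R->6, L=3; A->plug->H->R->A->L->A->refl->F->L'->F->R'->G->plug->G
Char 6 ('B'): step: R->7, L=3; B->plug->B->R->B->L->H->refl->G->L'->E->R'->F->plug->F
Char 7 ('G'): step: R->0, L->4 (L advanced); G->plug->G->R->C->L->A->refl->F->L'->D->R'->E->plug->E
Char 8 ('E'): step: R->1, L=4; E->plug->E->R->F->L->C->refl->B->L'->B->R'->F->plug->F
Char 9 ('E'): step: R->2, L=4; E->plug->E->R->A->L->G->refl->H->L'->H->R'->H->plug->A
Char 10 ('D'): step: R->3, L=4; D->plug->D->R->H->L->H->refl->G->L'->A->R'->B->plug->B
Char 11 ('D'): step: R->4, L=4; D->plug->D->R->D->L->F->refl->A->L'->C->R'->B->plug->B
Char 12 ('D'): step: R->5, L=4; D->plug->D->R->D->L->F->refl->A->L'->C->R'->C->plug->C
Final: ciphertext=BFFBGFEFABBC, RIGHT=5, LEFT=4

Answer: BFFBGFEFABBC 5 4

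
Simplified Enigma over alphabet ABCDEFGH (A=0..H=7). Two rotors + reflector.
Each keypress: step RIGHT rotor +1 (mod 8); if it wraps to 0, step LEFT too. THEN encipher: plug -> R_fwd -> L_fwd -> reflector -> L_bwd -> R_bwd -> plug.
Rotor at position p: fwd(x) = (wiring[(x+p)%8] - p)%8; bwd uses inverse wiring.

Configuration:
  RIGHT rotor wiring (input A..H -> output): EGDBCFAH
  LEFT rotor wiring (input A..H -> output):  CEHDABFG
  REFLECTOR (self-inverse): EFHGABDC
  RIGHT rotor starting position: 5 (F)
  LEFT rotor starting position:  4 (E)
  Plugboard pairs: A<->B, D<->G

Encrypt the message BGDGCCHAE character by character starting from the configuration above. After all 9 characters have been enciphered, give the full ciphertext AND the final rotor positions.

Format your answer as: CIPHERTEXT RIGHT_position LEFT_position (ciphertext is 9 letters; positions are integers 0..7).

Answer: ADGCBDCCD 6 5

Derivation:
Char 1 ('B'): step: R->6, L=4; B->plug->A->R->C->L->B->refl->F->L'->B->R'->B->plug->A
Char 2 ('G'): step: R->7, L=4; G->plug->D->R->E->L->G->refl->D->L'->G->R'->G->plug->D
Char 3 ('D'): step: R->0, L->5 (L advanced); D->plug->G->R->A->L->E->refl->A->L'->B->R'->D->plug->G
Char 4 ('G'): step: R->1, L=5; G->plug->D->R->B->L->A->refl->E->L'->A->R'->C->plug->C
Char 5 ('C'): step: R->2, L=5; C->plug->C->R->A->L->E->refl->A->L'->B->R'->A->plug->B
Char 6 ('C'): step: R->3, L=5; C->plug->C->R->C->L->B->refl->F->L'->D->R'->G->plug->D
Char 7 ('H'): step: R->4, L=5; H->plug->H->R->F->L->C->refl->H->L'->E->R'->C->plug->C
Char 8 ('A'): step: R->5, L=5; A->plug->B->R->D->L->F->refl->B->L'->C->R'->C->plug->C
Char 9 ('E'): step: R->6, L=5; E->plug->E->R->F->L->C->refl->H->L'->E->R'->G->plug->D
Final: ciphertext=ADGCBDCCD, RIGHT=6, LEFT=5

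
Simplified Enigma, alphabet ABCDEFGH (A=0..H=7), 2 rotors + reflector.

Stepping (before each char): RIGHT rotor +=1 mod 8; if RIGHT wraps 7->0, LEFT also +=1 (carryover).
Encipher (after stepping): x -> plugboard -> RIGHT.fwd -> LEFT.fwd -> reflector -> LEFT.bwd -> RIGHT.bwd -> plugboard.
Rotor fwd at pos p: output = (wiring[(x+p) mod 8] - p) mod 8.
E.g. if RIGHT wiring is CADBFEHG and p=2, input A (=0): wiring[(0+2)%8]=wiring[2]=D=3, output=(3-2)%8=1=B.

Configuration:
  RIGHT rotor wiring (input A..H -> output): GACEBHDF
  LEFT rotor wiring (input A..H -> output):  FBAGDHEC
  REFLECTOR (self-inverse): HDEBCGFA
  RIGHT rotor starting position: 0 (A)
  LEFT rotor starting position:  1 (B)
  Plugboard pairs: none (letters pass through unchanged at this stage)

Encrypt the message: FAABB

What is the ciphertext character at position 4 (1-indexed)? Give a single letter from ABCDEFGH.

Char 1 ('F'): step: R->1, L=1; F->plug->F->R->C->L->F->refl->G->L'->E->R'->G->plug->G
Char 2 ('A'): step: R->2, L=1; A->plug->A->R->A->L->A->refl->H->L'->B->R'->E->plug->E
Char 3 ('A'): step: R->3, L=1; A->plug->A->R->B->L->H->refl->A->L'->A->R'->D->plug->D
Char 4 ('B'): step: R->4, L=1; B->plug->B->R->D->L->C->refl->E->L'->H->R'->C->plug->C

C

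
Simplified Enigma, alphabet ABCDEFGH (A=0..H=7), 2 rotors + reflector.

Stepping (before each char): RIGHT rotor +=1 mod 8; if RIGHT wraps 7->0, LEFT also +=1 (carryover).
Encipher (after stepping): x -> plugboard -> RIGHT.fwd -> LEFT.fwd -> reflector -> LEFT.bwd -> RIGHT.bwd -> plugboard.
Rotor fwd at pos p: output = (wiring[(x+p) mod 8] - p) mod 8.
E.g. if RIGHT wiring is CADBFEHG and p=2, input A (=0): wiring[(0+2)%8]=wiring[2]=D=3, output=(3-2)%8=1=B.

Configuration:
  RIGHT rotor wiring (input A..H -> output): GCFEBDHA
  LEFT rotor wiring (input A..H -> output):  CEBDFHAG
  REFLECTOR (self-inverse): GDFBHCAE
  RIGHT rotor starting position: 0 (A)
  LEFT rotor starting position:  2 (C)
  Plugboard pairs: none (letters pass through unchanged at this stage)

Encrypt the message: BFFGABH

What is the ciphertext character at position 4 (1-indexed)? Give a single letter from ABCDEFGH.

Char 1 ('B'): step: R->1, L=2; B->plug->B->R->E->L->G->refl->A->L'->G->R'->F->plug->F
Char 2 ('F'): step: R->2, L=2; F->plug->F->R->G->L->A->refl->G->L'->E->R'->G->plug->G
Char 3 ('F'): step: R->3, L=2; F->plug->F->R->D->L->F->refl->C->L'->H->R'->G->plug->G
Char 4 ('G'): step: R->4, L=2; G->plug->G->R->B->L->B->refl->D->L'->C->R'->E->plug->E

E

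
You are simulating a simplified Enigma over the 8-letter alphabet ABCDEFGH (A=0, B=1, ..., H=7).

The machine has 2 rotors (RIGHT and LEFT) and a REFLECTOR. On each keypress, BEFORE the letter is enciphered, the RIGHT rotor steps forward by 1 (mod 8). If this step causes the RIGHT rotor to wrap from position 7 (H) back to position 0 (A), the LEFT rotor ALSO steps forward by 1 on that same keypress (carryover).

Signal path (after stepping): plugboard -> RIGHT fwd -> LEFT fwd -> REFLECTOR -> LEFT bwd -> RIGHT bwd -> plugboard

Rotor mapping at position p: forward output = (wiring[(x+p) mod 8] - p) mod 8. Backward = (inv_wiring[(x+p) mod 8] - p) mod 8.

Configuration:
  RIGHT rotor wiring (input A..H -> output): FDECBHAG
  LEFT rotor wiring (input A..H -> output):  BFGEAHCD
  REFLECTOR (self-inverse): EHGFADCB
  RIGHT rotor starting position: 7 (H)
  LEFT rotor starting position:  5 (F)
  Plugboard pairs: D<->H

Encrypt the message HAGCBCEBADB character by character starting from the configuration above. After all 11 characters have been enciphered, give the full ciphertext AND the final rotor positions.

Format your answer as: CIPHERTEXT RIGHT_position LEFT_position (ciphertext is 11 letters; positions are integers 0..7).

Answer: ECCGFAHHBFE 2 7

Derivation:
Char 1 ('H'): step: R->0, L->6 (L advanced); H->plug->D->R->C->L->D->refl->F->L'->B->R'->E->plug->E
Char 2 ('A'): step: R->1, L=6; A->plug->A->R->C->L->D->refl->F->L'->B->R'->C->plug->C
Char 3 ('G'): step: R->2, L=6; G->plug->G->R->D->L->H->refl->B->L'->H->R'->C->plug->C
Char 4 ('C'): step: R->3, L=6; C->plug->C->R->E->L->A->refl->E->L'->A->R'->G->plug->G
Char 5 ('B'): step: R->4, L=6; B->plug->B->R->D->L->H->refl->B->L'->H->R'->F->plug->F
Char 6 ('C'): step: R->5, L=6; C->plug->C->R->B->L->F->refl->D->L'->C->R'->A->plug->A
Char 7 ('E'): step: R->6, L=6; E->plug->E->R->G->L->C->refl->G->L'->F->R'->D->plug->H
Char 8 ('B'): step: R->7, L=6; B->plug->B->R->G->L->C->refl->G->L'->F->R'->D->plug->H
Char 9 ('A'): step: R->0, L->7 (L advanced); A->plug->A->R->F->L->B->refl->H->L'->D->R'->B->plug->B
Char 10 ('D'): step: R->1, L=7; D->plug->H->R->E->L->F->refl->D->L'->H->R'->F->plug->F
Char 11 ('B'): step: R->2, L=7; B->plug->B->R->A->L->E->refl->A->L'->G->R'->E->plug->E
Final: ciphertext=ECCGFAHHBFE, RIGHT=2, LEFT=7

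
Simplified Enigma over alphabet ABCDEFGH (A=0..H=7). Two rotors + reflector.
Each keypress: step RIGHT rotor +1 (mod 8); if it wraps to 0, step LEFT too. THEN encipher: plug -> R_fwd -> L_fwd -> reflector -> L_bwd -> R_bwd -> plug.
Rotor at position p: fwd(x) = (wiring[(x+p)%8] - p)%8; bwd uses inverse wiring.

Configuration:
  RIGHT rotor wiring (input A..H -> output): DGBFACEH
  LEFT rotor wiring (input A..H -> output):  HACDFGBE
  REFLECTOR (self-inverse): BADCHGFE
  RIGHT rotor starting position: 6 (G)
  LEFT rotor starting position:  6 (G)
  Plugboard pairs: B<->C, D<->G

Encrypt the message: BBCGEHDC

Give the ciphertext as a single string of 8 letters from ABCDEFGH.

Answer: GFAFHFAD

Derivation:
Char 1 ('B'): step: R->7, L=6; B->plug->C->R->H->L->A->refl->B->L'->C->R'->D->plug->G
Char 2 ('B'): step: R->0, L->7 (L advanced); B->plug->C->R->B->L->A->refl->B->L'->C->R'->F->plug->F
Char 3 ('C'): step: R->1, L=7; C->plug->B->R->A->L->F->refl->G->L'->F->R'->A->plug->A
Char 4 ('G'): step: R->2, L=7; G->plug->D->R->A->L->F->refl->G->L'->F->R'->F->plug->F
Char 5 ('E'): step: R->3, L=7; E->plug->E->R->E->L->E->refl->H->L'->G->R'->H->plug->H
Char 6 ('H'): step: R->4, L=7; H->plug->H->R->B->L->A->refl->B->L'->C->R'->F->plug->F
Char 7 ('D'): step: R->5, L=7; D->plug->G->R->A->L->F->refl->G->L'->F->R'->A->plug->A
Char 8 ('C'): step: R->6, L=7; C->plug->B->R->B->L->A->refl->B->L'->C->R'->G->plug->D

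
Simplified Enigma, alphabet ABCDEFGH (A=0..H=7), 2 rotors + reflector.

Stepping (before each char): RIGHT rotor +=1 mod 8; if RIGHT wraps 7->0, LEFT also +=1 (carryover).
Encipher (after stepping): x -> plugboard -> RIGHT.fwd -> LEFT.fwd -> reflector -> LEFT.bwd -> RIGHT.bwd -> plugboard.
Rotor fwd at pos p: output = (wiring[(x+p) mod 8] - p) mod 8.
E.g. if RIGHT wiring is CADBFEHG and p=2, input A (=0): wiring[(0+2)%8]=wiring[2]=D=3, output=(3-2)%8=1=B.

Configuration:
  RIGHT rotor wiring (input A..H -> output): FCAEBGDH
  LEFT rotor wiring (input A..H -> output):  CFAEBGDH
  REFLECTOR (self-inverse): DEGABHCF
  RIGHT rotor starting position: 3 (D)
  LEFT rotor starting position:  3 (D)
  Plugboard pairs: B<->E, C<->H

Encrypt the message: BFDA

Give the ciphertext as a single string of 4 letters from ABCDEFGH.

Answer: FHCC

Derivation:
Char 1 ('B'): step: R->4, L=3; B->plug->E->R->B->L->G->refl->C->L'->G->R'->F->plug->F
Char 2 ('F'): step: R->5, L=3; F->plug->F->R->D->L->A->refl->D->L'->C->R'->C->plug->H
Char 3 ('D'): step: R->6, L=3; D->plug->D->R->E->L->E->refl->B->L'->A->R'->H->plug->C
Char 4 ('A'): step: R->7, L=3; A->plug->A->R->A->L->B->refl->E->L'->E->R'->H->plug->C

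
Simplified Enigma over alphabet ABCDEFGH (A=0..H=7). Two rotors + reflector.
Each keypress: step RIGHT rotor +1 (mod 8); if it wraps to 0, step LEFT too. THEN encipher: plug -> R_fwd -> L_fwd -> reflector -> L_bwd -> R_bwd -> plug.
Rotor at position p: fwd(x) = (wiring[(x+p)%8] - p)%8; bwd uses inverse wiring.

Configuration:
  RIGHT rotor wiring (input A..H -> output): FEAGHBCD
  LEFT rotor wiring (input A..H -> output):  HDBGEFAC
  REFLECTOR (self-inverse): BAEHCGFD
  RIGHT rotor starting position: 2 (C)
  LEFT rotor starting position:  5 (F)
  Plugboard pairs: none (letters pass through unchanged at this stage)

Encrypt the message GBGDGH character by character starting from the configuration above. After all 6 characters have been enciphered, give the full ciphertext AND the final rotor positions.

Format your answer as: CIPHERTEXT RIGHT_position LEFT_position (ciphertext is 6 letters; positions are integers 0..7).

Answer: DAEFAD 0 6

Derivation:
Char 1 ('G'): step: R->3, L=5; G->plug->G->R->B->L->D->refl->H->L'->H->R'->D->plug->D
Char 2 ('B'): step: R->4, L=5; B->plug->B->R->F->L->E->refl->C->L'->D->R'->A->plug->A
Char 3 ('G'): step: R->5, L=5; G->plug->G->R->B->L->D->refl->H->L'->H->R'->E->plug->E
Char 4 ('D'): step: R->6, L=5; D->plug->D->R->G->L->B->refl->A->L'->A->R'->F->plug->F
Char 5 ('G'): step: R->7, L=5; G->plug->G->R->C->L->F->refl->G->L'->E->R'->A->plug->A
Char 6 ('H'): step: R->0, L->6 (L advanced); H->plug->H->R->D->L->F->refl->G->L'->G->R'->D->plug->D
Final: ciphertext=DAEFAD, RIGHT=0, LEFT=6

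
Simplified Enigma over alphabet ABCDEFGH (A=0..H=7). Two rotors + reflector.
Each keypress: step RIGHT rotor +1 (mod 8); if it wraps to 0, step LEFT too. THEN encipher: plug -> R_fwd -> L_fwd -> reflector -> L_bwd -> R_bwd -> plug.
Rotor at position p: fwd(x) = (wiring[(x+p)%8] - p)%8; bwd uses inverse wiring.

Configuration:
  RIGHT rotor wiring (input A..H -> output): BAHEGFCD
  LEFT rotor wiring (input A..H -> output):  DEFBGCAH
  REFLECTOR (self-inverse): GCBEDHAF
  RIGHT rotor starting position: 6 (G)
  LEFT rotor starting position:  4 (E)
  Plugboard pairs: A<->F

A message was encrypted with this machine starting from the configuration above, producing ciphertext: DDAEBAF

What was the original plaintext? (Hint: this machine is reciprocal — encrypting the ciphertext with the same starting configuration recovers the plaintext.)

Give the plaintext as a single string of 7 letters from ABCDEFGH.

Char 1 ('D'): step: R->7, L=4; D->plug->D->R->A->L->C->refl->B->L'->G->R'->G->plug->G
Char 2 ('D'): step: R->0, L->5 (L advanced); D->plug->D->R->E->L->H->refl->F->L'->A->R'->B->plug->B
Char 3 ('A'): step: R->1, L=5; A->plug->F->R->B->L->D->refl->E->L'->G->R'->B->plug->B
Char 4 ('E'): step: R->2, L=5; E->plug->E->R->A->L->F->refl->H->L'->E->R'->C->plug->C
Char 5 ('B'): step: R->3, L=5; B->plug->B->R->D->L->G->refl->A->L'->F->R'->G->plug->G
Char 6 ('A'): step: R->4, L=5; A->plug->F->R->E->L->H->refl->F->L'->A->R'->H->plug->H
Char 7 ('F'): step: R->5, L=5; F->plug->A->R->A->L->F->refl->H->L'->E->R'->D->plug->D

Answer: GBBCGHD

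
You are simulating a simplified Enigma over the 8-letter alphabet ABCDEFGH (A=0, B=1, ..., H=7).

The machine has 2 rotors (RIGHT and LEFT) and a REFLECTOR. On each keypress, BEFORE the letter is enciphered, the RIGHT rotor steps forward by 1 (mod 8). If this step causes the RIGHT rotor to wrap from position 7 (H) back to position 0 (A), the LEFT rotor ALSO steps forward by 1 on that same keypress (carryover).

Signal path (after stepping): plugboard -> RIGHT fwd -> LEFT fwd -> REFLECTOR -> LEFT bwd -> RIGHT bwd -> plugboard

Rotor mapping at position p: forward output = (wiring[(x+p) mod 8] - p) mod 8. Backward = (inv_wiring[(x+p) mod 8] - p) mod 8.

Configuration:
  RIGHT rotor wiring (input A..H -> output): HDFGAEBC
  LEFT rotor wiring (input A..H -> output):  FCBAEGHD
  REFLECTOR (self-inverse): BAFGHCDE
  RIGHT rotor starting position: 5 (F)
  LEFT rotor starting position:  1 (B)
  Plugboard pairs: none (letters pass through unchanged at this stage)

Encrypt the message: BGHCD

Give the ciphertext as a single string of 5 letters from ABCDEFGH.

Answer: HAFDB

Derivation:
Char 1 ('B'): step: R->6, L=1; B->plug->B->R->E->L->F->refl->C->L'->G->R'->H->plug->H
Char 2 ('G'): step: R->7, L=1; G->plug->G->R->F->L->G->refl->D->L'->D->R'->A->plug->A
Char 3 ('H'): step: R->0, L->2 (L advanced); H->plug->H->R->C->L->C->refl->F->L'->E->R'->F->plug->F
Char 4 ('C'): step: R->1, L=2; C->plug->C->R->F->L->B->refl->A->L'->H->R'->D->plug->D
Char 5 ('D'): step: R->2, L=2; D->plug->D->R->C->L->C->refl->F->L'->E->R'->B->plug->B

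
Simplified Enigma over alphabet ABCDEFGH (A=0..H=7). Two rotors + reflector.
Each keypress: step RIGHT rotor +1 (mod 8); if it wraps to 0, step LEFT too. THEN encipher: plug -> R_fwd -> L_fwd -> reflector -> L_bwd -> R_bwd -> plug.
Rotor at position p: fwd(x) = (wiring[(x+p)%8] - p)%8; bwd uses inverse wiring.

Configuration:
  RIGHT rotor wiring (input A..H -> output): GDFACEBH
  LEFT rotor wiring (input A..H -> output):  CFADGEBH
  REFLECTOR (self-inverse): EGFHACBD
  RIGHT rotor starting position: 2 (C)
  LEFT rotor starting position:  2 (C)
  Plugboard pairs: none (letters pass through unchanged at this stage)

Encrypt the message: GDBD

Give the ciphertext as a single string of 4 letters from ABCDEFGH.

Char 1 ('G'): step: R->3, L=2; G->plug->G->R->A->L->G->refl->B->L'->B->R'->C->plug->C
Char 2 ('D'): step: R->4, L=2; D->plug->D->R->D->L->C->refl->F->L'->F->R'->C->plug->C
Char 3 ('B'): step: R->5, L=2; B->plug->B->R->E->L->H->refl->D->L'->H->R'->A->plug->A
Char 4 ('D'): step: R->6, L=2; D->plug->D->R->F->L->F->refl->C->L'->D->R'->A->plug->A

Answer: CCAA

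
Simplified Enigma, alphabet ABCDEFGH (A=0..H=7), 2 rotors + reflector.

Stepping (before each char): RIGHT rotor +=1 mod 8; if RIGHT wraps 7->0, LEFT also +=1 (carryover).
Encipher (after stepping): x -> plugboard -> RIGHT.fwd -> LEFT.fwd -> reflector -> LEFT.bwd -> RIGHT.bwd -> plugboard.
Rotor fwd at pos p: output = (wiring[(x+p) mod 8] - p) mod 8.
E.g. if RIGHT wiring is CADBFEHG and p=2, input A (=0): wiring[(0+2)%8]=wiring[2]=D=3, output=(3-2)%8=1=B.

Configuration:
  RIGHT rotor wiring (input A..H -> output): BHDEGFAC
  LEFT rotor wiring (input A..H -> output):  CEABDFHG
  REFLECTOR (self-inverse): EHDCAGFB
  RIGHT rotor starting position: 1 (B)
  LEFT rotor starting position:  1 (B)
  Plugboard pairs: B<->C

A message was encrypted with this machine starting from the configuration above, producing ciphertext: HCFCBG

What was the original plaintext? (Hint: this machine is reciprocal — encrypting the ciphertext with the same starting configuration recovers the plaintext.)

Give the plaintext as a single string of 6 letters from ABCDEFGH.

Answer: EHHAGE

Derivation:
Char 1 ('H'): step: R->2, L=1; H->plug->H->R->F->L->G->refl->F->L'->G->R'->E->plug->E
Char 2 ('C'): step: R->3, L=1; C->plug->B->R->D->L->C->refl->D->L'->A->R'->H->plug->H
Char 3 ('F'): step: R->4, L=1; F->plug->F->R->D->L->C->refl->D->L'->A->R'->H->plug->H
Char 4 ('C'): step: R->5, L=1; C->plug->B->R->D->L->C->refl->D->L'->A->R'->A->plug->A
Char 5 ('B'): step: R->6, L=1; B->plug->C->R->D->L->C->refl->D->L'->A->R'->G->plug->G
Char 6 ('G'): step: R->7, L=1; G->plug->G->R->G->L->F->refl->G->L'->F->R'->E->plug->E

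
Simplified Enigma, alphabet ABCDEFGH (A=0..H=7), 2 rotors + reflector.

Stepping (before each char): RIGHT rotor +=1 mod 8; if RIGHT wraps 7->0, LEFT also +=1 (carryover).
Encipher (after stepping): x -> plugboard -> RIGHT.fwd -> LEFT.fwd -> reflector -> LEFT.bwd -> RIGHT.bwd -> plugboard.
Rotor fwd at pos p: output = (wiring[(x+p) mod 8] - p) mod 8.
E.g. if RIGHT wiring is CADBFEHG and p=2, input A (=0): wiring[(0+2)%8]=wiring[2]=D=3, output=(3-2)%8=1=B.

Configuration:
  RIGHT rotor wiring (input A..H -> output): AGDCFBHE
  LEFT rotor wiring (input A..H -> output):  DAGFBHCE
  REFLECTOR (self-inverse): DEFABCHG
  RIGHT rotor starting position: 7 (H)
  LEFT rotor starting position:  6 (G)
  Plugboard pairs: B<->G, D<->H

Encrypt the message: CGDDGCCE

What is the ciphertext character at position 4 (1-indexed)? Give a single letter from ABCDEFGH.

Char 1 ('C'): step: R->0, L->7 (L advanced); C->plug->C->R->D->L->H->refl->G->L'->E->R'->H->plug->D
Char 2 ('G'): step: R->1, L=7; G->plug->B->R->C->L->B->refl->E->L'->B->R'->C->plug->C
Char 3 ('D'): step: R->2, L=7; D->plug->H->R->E->L->G->refl->H->L'->D->R'->C->plug->C
Char 4 ('D'): step: R->3, L=7; D->plug->H->R->A->L->F->refl->C->L'->F->R'->F->plug->F

F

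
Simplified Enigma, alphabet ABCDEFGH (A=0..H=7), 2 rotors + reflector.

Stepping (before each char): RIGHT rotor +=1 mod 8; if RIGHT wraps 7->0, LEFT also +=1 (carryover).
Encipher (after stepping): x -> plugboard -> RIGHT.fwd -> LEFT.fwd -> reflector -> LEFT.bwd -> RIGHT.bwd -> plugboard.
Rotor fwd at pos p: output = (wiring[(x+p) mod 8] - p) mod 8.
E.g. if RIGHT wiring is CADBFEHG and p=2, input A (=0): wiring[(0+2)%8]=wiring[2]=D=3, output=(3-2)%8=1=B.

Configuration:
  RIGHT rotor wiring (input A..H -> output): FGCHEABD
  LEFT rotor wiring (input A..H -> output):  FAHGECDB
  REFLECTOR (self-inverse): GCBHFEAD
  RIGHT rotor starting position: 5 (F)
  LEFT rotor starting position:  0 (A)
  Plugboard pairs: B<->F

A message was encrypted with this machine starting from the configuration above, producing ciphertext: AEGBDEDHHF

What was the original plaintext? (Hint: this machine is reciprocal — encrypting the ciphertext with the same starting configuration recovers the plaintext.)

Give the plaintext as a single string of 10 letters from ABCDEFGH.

Answer: BAFDBGBGCG

Derivation:
Char 1 ('A'): step: R->6, L=0; A->plug->A->R->D->L->G->refl->A->L'->B->R'->F->plug->B
Char 2 ('E'): step: R->7, L=0; E->plug->E->R->A->L->F->refl->E->L'->E->R'->A->plug->A
Char 3 ('G'): step: R->0, L->1 (L advanced); G->plug->G->R->B->L->G->refl->A->L'->G->R'->B->plug->F
Char 4 ('B'): step: R->1, L=1; B->plug->F->R->A->L->H->refl->D->L'->D->R'->D->plug->D
Char 5 ('D'): step: R->2, L=1; D->plug->D->R->G->L->A->refl->G->L'->B->R'->F->plug->B
Char 6 ('E'): step: R->3, L=1; E->plug->E->R->A->L->H->refl->D->L'->D->R'->G->plug->G
Char 7 ('D'): step: R->4, L=1; D->plug->D->R->H->L->E->refl->F->L'->C->R'->F->plug->B
Char 8 ('H'): step: R->5, L=1; H->plug->H->R->H->L->E->refl->F->L'->C->R'->G->plug->G
Char 9 ('H'): step: R->6, L=1; H->plug->H->R->C->L->F->refl->E->L'->H->R'->C->plug->C
Char 10 ('F'): step: R->7, L=1; F->plug->B->R->G->L->A->refl->G->L'->B->R'->G->plug->G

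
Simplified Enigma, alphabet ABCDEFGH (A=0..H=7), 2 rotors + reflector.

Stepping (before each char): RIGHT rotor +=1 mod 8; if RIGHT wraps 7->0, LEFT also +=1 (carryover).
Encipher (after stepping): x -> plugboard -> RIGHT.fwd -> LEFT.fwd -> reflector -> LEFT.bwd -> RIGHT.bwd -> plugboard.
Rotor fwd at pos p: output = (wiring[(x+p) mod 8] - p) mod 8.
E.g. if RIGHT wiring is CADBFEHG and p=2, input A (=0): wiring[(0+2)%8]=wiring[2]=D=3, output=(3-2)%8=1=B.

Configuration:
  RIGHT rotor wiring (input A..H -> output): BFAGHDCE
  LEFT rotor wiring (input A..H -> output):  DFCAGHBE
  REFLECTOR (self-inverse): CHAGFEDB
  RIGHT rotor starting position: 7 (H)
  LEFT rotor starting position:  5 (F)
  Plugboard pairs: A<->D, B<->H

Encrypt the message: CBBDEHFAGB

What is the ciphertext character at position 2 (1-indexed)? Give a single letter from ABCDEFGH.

Char 1 ('C'): step: R->0, L->6 (L advanced); C->plug->C->R->A->L->D->refl->G->L'->B->R'->A->plug->D
Char 2 ('B'): step: R->1, L=6; B->plug->H->R->A->L->D->refl->G->L'->B->R'->F->plug->F

F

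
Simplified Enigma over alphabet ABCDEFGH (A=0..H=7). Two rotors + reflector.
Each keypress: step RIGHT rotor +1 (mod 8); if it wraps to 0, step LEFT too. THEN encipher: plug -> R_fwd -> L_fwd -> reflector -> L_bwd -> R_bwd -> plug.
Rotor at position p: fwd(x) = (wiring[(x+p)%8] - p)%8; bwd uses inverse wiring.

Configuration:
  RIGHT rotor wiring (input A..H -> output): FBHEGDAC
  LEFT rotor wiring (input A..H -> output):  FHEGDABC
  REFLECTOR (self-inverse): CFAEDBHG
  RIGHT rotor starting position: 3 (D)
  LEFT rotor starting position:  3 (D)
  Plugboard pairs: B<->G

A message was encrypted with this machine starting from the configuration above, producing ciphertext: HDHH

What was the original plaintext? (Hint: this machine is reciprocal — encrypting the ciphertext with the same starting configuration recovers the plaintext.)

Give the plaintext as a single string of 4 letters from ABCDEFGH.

Answer: DAEE

Derivation:
Char 1 ('H'): step: R->4, L=3; H->plug->H->R->A->L->D->refl->E->L'->G->R'->D->plug->D
Char 2 ('D'): step: R->5, L=3; D->plug->D->R->A->L->D->refl->E->L'->G->R'->A->plug->A
Char 3 ('H'): step: R->6, L=3; H->plug->H->R->F->L->C->refl->A->L'->B->R'->E->plug->E
Char 4 ('H'): step: R->7, L=3; H->plug->H->R->B->L->A->refl->C->L'->F->R'->E->plug->E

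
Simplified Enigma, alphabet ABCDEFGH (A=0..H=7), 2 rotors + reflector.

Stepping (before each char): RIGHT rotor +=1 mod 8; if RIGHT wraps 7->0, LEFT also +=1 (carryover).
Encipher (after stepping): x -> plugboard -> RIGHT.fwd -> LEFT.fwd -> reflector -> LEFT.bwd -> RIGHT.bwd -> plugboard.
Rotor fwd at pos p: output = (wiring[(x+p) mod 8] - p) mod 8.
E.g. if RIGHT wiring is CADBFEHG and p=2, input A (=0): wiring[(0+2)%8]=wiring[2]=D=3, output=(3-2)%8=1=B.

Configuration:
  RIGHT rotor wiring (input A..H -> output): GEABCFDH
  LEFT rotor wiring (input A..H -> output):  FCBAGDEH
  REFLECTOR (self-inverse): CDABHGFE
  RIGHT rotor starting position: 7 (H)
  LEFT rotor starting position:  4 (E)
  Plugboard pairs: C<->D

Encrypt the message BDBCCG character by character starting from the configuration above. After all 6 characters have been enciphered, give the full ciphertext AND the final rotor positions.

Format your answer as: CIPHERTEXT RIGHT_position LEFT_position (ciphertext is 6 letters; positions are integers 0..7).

Answer: DEAEEA 5 5

Derivation:
Char 1 ('B'): step: R->0, L->5 (L advanced); B->plug->B->R->E->L->F->refl->G->L'->A->R'->C->plug->D
Char 2 ('D'): step: R->1, L=5; D->plug->C->R->A->L->G->refl->F->L'->E->R'->E->plug->E
Char 3 ('B'): step: R->2, L=5; B->plug->B->R->H->L->B->refl->D->L'->G->R'->A->plug->A
Char 4 ('C'): step: R->3, L=5; C->plug->D->R->A->L->G->refl->F->L'->E->R'->E->plug->E
Char 5 ('C'): step: R->4, L=5; C->plug->D->R->D->L->A->refl->C->L'->C->R'->E->plug->E
Char 6 ('G'): step: R->5, L=5; G->plug->G->R->E->L->F->refl->G->L'->A->R'->A->plug->A
Final: ciphertext=DEAEEA, RIGHT=5, LEFT=5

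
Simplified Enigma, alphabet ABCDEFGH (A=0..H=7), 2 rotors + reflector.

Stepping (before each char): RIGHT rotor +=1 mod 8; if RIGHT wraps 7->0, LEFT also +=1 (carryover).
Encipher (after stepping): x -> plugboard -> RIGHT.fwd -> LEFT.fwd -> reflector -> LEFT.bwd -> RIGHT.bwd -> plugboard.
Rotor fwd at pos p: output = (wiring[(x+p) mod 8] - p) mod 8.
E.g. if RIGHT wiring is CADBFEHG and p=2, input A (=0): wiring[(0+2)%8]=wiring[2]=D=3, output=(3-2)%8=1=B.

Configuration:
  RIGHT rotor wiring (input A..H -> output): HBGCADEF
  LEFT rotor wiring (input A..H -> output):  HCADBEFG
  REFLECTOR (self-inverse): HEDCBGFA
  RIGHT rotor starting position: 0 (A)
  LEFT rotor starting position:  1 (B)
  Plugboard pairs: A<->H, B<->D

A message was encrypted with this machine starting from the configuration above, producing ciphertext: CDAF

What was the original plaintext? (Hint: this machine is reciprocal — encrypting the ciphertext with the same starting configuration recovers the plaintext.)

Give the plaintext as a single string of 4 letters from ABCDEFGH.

Answer: FGBC

Derivation:
Char 1 ('C'): step: R->1, L=1; C->plug->C->R->B->L->H->refl->A->L'->D->R'->F->plug->F
Char 2 ('D'): step: R->2, L=1; D->plug->B->R->A->L->B->refl->E->L'->F->R'->G->plug->G
Char 3 ('A'): step: R->3, L=1; A->plug->H->R->D->L->A->refl->H->L'->B->R'->D->plug->B
Char 4 ('F'): step: R->4, L=1; F->plug->F->R->F->L->E->refl->B->L'->A->R'->C->plug->C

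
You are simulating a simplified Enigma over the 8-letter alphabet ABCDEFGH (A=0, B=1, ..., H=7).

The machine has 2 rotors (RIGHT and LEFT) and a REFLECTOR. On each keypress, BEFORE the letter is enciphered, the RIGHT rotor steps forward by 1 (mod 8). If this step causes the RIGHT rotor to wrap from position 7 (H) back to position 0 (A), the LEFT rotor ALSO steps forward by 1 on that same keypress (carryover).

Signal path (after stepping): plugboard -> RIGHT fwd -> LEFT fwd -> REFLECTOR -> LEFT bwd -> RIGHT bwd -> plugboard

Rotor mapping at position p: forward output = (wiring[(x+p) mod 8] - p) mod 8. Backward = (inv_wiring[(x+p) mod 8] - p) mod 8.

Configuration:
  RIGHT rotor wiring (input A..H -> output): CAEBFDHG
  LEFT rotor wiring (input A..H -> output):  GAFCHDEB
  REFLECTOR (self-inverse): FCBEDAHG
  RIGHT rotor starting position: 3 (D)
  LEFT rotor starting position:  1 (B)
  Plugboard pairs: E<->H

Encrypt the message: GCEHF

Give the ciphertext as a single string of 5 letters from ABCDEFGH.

Char 1 ('G'): step: R->4, L=1; G->plug->G->R->A->L->H->refl->G->L'->D->R'->C->plug->C
Char 2 ('C'): step: R->5, L=1; C->plug->C->R->B->L->E->refl->D->L'->F->R'->D->plug->D
Char 3 ('E'): step: R->6, L=1; E->plug->H->R->F->L->D->refl->E->L'->B->R'->A->plug->A
Char 4 ('H'): step: R->7, L=1; H->plug->E->R->C->L->B->refl->C->L'->E->R'->G->plug->G
Char 5 ('F'): step: R->0, L->2 (L advanced); F->plug->F->R->D->L->B->refl->C->L'->E->R'->C->plug->C

Answer: CDAGC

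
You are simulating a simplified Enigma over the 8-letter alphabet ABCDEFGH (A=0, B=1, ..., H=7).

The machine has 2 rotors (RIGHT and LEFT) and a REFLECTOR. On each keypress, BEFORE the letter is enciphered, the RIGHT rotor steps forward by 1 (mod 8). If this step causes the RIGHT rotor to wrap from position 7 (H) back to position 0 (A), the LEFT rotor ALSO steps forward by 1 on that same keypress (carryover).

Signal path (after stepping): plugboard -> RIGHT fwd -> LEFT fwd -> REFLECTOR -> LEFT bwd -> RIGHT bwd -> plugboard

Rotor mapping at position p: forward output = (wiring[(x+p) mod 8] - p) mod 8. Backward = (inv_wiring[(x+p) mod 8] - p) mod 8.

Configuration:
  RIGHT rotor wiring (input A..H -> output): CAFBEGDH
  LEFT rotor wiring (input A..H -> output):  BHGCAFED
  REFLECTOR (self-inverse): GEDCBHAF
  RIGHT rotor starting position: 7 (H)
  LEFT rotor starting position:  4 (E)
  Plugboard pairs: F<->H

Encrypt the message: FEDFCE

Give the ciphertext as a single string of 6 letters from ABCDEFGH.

Char 1 ('F'): step: R->0, L->5 (L advanced); F->plug->H->R->H->L->D->refl->C->L'->E->R'->E->plug->E
Char 2 ('E'): step: R->1, L=5; E->plug->E->R->F->L->B->refl->E->L'->D->R'->D->plug->D
Char 3 ('D'): step: R->2, L=5; D->plug->D->R->E->L->C->refl->D->L'->H->R'->B->plug->B
Char 4 ('F'): step: R->3, L=5; F->plug->H->R->C->L->G->refl->A->L'->A->R'->D->plug->D
Char 5 ('C'): step: R->4, L=5; C->plug->C->R->H->L->D->refl->C->L'->E->R'->F->plug->H
Char 6 ('E'): step: R->5, L=5; E->plug->E->R->D->L->E->refl->B->L'->F->R'->D->plug->D

Answer: EDBDHD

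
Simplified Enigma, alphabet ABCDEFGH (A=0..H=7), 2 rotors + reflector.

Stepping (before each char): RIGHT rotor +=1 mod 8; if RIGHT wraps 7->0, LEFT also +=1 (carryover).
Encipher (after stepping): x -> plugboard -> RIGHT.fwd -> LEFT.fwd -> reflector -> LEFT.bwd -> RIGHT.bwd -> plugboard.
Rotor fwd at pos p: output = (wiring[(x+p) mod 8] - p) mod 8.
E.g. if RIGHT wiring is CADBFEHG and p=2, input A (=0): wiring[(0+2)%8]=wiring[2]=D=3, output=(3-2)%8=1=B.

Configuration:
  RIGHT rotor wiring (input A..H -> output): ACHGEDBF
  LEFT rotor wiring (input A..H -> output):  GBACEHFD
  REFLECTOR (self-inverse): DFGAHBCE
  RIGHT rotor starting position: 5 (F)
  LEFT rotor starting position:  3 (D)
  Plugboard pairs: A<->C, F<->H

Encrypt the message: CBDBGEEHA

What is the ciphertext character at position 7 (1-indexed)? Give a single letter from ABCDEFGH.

Char 1 ('C'): step: R->6, L=3; C->plug->A->R->D->L->C->refl->G->L'->G->R'->G->plug->G
Char 2 ('B'): step: R->7, L=3; B->plug->B->R->B->L->B->refl->F->L'->H->R'->E->plug->E
Char 3 ('D'): step: R->0, L->4 (L advanced); D->plug->D->R->G->L->E->refl->H->L'->D->R'->F->plug->H
Char 4 ('B'): step: R->1, L=4; B->plug->B->R->G->L->E->refl->H->L'->D->R'->D->plug->D
Char 5 ('G'): step: R->2, L=4; G->plug->G->R->G->L->E->refl->H->L'->D->R'->F->plug->H
Char 6 ('E'): step: R->3, L=4; E->plug->E->R->C->L->B->refl->F->L'->F->R'->F->plug->H
Char 7 ('E'): step: R->4, L=4; E->plug->E->R->E->L->C->refl->G->L'->H->R'->B->plug->B

B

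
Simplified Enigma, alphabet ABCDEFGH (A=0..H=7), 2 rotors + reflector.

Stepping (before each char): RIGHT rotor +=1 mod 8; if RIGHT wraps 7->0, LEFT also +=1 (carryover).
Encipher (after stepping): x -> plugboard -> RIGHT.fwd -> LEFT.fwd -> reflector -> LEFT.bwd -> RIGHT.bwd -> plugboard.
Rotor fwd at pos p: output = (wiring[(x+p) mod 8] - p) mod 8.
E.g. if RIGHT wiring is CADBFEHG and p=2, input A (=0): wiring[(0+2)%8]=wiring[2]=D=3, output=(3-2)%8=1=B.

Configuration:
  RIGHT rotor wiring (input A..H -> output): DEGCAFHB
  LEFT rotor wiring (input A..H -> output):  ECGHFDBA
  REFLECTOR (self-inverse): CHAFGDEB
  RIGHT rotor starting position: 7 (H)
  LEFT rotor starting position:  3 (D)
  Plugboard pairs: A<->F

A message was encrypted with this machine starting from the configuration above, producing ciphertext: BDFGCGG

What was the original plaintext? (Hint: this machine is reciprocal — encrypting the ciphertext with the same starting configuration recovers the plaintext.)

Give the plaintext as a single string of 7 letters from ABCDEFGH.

Char 1 ('B'): step: R->0, L->4 (L advanced); B->plug->B->R->E->L->A->refl->C->L'->G->R'->C->plug->C
Char 2 ('D'): step: R->1, L=4; D->plug->D->R->H->L->D->refl->F->L'->C->R'->H->plug->H
Char 3 ('F'): step: R->2, L=4; F->plug->A->R->E->L->A->refl->C->L'->G->R'->C->plug->C
Char 4 ('G'): step: R->3, L=4; G->plug->G->R->B->L->H->refl->B->L'->A->R'->F->plug->A
Char 5 ('C'): step: R->4, L=4; C->plug->C->R->D->L->E->refl->G->L'->F->R'->D->plug->D
Char 6 ('G'): step: R->5, L=4; G->plug->G->R->F->L->G->refl->E->L'->D->R'->H->plug->H
Char 7 ('G'): step: R->6, L=4; G->plug->G->R->C->L->F->refl->D->L'->H->R'->H->plug->H

Answer: CHCADHH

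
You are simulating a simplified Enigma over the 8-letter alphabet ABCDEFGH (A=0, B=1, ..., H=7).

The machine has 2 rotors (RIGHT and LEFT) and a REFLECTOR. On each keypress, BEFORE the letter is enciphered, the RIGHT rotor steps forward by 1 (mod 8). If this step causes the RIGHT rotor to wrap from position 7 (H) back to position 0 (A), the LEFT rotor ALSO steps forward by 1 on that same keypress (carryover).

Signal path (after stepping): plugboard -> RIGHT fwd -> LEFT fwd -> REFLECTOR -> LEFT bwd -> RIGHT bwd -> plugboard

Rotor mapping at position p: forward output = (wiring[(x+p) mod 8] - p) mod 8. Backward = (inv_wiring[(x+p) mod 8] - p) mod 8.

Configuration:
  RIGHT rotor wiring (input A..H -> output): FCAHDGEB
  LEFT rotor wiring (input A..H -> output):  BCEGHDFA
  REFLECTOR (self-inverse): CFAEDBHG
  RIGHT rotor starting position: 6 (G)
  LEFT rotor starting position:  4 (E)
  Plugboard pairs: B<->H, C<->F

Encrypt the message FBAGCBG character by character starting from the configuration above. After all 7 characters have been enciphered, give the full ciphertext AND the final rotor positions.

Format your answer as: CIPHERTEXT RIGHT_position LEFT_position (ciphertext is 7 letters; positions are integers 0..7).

Answer: EDHEFHC 5 5

Derivation:
Char 1 ('F'): step: R->7, L=4; F->plug->C->R->D->L->E->refl->D->L'->A->R'->E->plug->E
Char 2 ('B'): step: R->0, L->5 (L advanced); B->plug->H->R->B->L->A->refl->C->L'->H->R'->D->plug->D
Char 3 ('A'): step: R->1, L=5; A->plug->A->R->B->L->A->refl->C->L'->H->R'->B->plug->H
Char 4 ('G'): step: R->2, L=5; G->plug->G->R->D->L->E->refl->D->L'->C->R'->E->plug->E
Char 5 ('C'): step: R->3, L=5; C->plug->F->R->C->L->D->refl->E->L'->D->R'->C->plug->F
Char 6 ('B'): step: R->4, L=5; B->plug->H->R->D->L->E->refl->D->L'->C->R'->B->plug->H
Char 7 ('G'): step: R->5, L=5; G->plug->G->R->C->L->D->refl->E->L'->D->R'->F->plug->C
Final: ciphertext=EDHEFHC, RIGHT=5, LEFT=5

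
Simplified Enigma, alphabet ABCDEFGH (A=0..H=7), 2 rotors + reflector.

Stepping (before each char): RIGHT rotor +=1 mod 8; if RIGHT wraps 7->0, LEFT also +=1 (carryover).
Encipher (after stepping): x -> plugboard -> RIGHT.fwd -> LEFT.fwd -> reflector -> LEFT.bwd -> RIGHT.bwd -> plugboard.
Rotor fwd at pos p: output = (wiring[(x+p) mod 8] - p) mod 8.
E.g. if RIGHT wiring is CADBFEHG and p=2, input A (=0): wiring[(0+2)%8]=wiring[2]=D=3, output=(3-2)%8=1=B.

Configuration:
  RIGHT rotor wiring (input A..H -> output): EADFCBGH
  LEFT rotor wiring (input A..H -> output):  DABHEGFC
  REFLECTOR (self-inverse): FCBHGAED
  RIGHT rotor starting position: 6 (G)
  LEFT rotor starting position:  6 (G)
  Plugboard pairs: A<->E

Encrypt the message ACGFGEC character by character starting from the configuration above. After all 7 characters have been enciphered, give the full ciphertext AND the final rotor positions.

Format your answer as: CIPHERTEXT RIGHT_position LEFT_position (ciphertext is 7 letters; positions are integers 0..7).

Char 1 ('A'): step: R->7, L=6; A->plug->E->R->G->L->G->refl->E->L'->B->R'->C->plug->C
Char 2 ('C'): step: R->0, L->7 (L advanced); C->plug->C->R->D->L->C->refl->B->L'->C->R'->E->plug->A
Char 3 ('G'): step: R->1, L=7; G->plug->G->R->G->L->H->refl->D->L'->A->R'->E->plug->A
Char 4 ('F'): step: R->2, L=7; F->plug->F->R->F->L->F->refl->A->L'->E->R'->E->plug->A
Char 5 ('G'): step: R->3, L=7; G->plug->G->R->F->L->F->refl->A->L'->E->R'->E->plug->A
Char 6 ('E'): step: R->4, L=7; E->plug->A->R->G->L->H->refl->D->L'->A->R'->E->plug->A
Char 7 ('C'): step: R->5, L=7; C->plug->C->R->C->L->B->refl->C->L'->D->R'->E->plug->A
Final: ciphertext=CAAAAAA, RIGHT=5, LEFT=7

Answer: CAAAAAA 5 7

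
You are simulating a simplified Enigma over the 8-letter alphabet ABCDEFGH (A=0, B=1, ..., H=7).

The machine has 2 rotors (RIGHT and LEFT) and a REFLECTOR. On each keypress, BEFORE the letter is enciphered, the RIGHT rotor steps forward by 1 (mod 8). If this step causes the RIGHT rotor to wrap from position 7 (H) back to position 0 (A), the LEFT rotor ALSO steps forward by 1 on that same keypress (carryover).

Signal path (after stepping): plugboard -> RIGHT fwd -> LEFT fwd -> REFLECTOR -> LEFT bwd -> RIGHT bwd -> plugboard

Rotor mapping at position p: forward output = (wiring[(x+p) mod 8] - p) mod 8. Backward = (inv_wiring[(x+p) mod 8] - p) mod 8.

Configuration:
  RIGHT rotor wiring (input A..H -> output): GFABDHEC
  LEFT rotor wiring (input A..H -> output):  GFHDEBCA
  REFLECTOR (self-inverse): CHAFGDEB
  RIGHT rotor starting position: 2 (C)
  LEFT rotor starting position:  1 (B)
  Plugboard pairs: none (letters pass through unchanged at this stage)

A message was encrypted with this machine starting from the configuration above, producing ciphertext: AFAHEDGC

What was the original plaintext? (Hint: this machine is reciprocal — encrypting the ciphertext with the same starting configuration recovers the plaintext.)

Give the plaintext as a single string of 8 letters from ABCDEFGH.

Char 1 ('A'): step: R->3, L=1; A->plug->A->R->G->L->H->refl->B->L'->F->R'->H->plug->H
Char 2 ('F'): step: R->4, L=1; F->plug->F->R->B->L->G->refl->E->L'->A->R'->C->plug->C
Char 3 ('A'): step: R->5, L=1; A->plug->A->R->C->L->C->refl->A->L'->E->R'->G->plug->G
Char 4 ('H'): step: R->6, L=1; H->plug->H->R->B->L->G->refl->E->L'->A->R'->C->plug->C
Char 5 ('E'): step: R->7, L=1; E->plug->E->R->C->L->C->refl->A->L'->E->R'->F->plug->F
Char 6 ('D'): step: R->0, L->2 (L advanced); D->plug->D->R->B->L->B->refl->H->L'->D->R'->E->plug->E
Char 7 ('G'): step: R->1, L=2; G->plug->G->R->B->L->B->refl->H->L'->D->R'->F->plug->F
Char 8 ('C'): step: R->2, L=2; C->plug->C->R->B->L->B->refl->H->L'->D->R'->H->plug->H

Answer: HCGCFEFH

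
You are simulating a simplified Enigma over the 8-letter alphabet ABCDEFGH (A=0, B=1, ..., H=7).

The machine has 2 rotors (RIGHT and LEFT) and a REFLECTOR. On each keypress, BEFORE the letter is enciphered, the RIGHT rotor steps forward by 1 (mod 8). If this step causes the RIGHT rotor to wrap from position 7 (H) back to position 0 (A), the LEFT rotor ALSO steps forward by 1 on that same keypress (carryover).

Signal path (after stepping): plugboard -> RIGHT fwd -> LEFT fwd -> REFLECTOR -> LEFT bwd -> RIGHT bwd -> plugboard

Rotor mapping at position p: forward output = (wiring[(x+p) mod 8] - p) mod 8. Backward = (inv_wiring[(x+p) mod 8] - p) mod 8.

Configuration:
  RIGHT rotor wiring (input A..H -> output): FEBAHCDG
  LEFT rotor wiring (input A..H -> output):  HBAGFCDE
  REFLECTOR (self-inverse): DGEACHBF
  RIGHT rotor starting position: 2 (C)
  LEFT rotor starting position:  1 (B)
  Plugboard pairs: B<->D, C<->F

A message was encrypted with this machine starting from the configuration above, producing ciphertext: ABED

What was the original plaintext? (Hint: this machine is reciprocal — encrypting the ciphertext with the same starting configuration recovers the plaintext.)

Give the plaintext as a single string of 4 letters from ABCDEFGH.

Char 1 ('A'): step: R->3, L=1; A->plug->A->R->F->L->C->refl->E->L'->D->R'->E->plug->E
Char 2 ('B'): step: R->4, L=1; B->plug->D->R->C->L->F->refl->H->L'->B->R'->E->plug->E
Char 3 ('E'): step: R->5, L=1; E->plug->E->R->H->L->G->refl->B->L'->E->R'->F->plug->C
Char 4 ('D'): step: R->6, L=1; D->plug->B->R->A->L->A->refl->D->L'->G->R'->D->plug->B

Answer: EECB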